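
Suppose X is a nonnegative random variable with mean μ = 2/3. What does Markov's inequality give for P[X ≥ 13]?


μ = E[X] = 2/3, a = 13.
Markov: P[X ≥ 13] ≤ μ/a = (2/3)/13 = 2/39.
Numerically: ≈ 0.0513.
(Since a = 13 > μ = 0.6667, the bound 2/39 is < 1 and informative.)

P[X ≥ 13] ≤ 2/39 ≈ 0.0513.


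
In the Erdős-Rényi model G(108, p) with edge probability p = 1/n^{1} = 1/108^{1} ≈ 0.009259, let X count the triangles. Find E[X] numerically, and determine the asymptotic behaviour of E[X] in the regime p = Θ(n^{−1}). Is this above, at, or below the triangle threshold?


Number of potential triangles: C(108, 3) = 204156.
Each occurs with probability p³ ≈ (0.009259)³ ≈ 7.938322e-07.
By linearity: E[X] = C(108, 3)·p³ ≈ 204156 · 7.938322e-07 ≈ 0.1621.
Here α = 1, so p = 1/n is exactly at the triangle threshold p ~ 1/n. Asymptotically E[X] → c³/6 = 1³/6 = 1/6 ≈ 0.1667, a bounded constant. In this regime the triangle count is asymptotically Poisson(c³/6).

E[X] ≈ 0.1621; in regime p = Θ(1/n^{1}) E[X] stays bounded (at the triangle threshold p ~ 1/n).


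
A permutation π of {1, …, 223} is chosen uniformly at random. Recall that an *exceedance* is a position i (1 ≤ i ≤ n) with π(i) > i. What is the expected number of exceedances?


Write X = Σ_{i=1}^{223} X_i, where X_i = 1_{π(i) > i}.
For each fixed i, π(i) is uniform over {1, …, 223} (marginal of a uniform permutation), so P[π(i) > i] = (n − i)/n. Summing: Σ_{i=1}^{223} (n − i)/n = (0 + 1 + … + 222)/223 = 223(223 − 1)/(2·223) = (223 − 1)/2.
Hence E[X] = Σ_{i=1}^{223} (223 − i)/223 = 111 ≈ 111.000.

E[X] = 111 = 111.000.


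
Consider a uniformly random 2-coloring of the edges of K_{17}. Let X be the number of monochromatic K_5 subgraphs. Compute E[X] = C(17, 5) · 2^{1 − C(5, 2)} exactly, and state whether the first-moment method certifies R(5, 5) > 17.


E[X] = C(17, 5) · 2^{1 − 10} = 6188 · 2^{−9} = 6188/512.
As a reduced fraction: E[X] = 1547/128 ≈ 12.0859.
Is E[X] < 1? NO.
Since E[X] ≥ 1, the first-moment bound is inconclusive at n = 17; it does NOT by itself certify R(5, 5) > 17.

E[X] = 1547/128 ≈ 12.0859; E[X] ≥ 1; first-moment method inconclusive here.


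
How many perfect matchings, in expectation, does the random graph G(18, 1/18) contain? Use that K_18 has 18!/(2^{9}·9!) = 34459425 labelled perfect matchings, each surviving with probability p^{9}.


K_18 has 18!/(2^{9}·9!) = 34459425 labelled perfect matchings.
For each such perfect matching H, let X_H = 1 if all 9 edges of H are present in G. Then P[X_H = 1] = p^{9} = (1/18)^{9} = 1/198359290368.
By linearity: E[X] = Σ_H E[X_H] = 34459425 · p^{9} = 34459425 · 1/198359290368 = 425425/2448880128.
Numerically: E[X] ≈ 0.000174.

E[X] = 34459425 · (1/18)^{9} = 425425/2448880128 ≈ 0.000174.


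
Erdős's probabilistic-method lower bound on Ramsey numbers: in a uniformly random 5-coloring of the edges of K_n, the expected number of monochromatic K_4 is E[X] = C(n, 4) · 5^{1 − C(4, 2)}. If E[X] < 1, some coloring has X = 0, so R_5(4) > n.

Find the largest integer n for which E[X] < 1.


We need C(n, 4) · 5^{1 − 6} < 1, i.e. C(n, 4) < 5^{6 − 1} = 3125.
Check values of n near the boundary:
  n = 16: C(16, 4) = 1820; 1820 < 3125? YES
  n = 17: C(17, 4) = 2380; 2380 < 3125? YES
  n = 18: C(18, 4) = 3060; 3060 < 3125? YES
  n = 19: C(19, 4) = 3876; 3876 < 3125? NO
  n = 20: C(20, 4) = 4845; 4845 < 3125? NO
  n = 21: C(21, 4) = 5985; 5985 < 3125? NO
The largest n with C(n, 4) < 3125 is n = 18 (where E[X] = 612/625 ≈ 0.979200). Hence R_5(4) > 18, i.e. R_5(4) ≥ 19.

Largest n = 18; hence R_5(4) > 18.


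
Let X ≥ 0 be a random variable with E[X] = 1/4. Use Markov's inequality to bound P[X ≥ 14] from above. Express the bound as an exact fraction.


μ = E[X] = 1/4, a = 14.
Markov: P[X ≥ 14] ≤ μ/a = (1/4)/14 = 1/56.
Numerically: ≈ 0.017857.
(Since a = 14 > μ = 0.250000, the bound 1/56 is < 1 and informative.)

P[X ≥ 14] ≤ 1/56 ≈ 0.017857.


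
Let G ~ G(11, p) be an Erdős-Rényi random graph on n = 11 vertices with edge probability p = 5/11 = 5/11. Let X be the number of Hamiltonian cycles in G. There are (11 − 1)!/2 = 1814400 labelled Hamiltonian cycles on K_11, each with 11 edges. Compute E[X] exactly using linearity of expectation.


K_11 has (11 − 1)!/2 = 1814400 labelled Hamiltonian cycles.
For each such Hamiltonian cycle H, let X_H = 1 if all 11 edges of H are present in G. Then P[X_H = 1] = p^{11} = (5/11)^{11} = 48828125/285311670611.
By linearity: E[X] = Σ_H E[X_H] = 1814400 · p^{11} = 1814400 · 48828125/285311670611 = 88593750000000/285311670611.
Numerically: E[X] ≈ 310.516.

E[X] = 1814400 · (5/11)^{11} = 88593750000000/285311670611 ≈ 310.516.


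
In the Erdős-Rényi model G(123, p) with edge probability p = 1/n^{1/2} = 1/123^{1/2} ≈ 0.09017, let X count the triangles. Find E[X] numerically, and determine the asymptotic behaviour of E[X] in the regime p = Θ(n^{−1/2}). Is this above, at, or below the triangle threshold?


Number of potential triangles: C(123, 3) = 302621.
Each occurs with probability p³ ≈ (0.09017)³ ≈ 7.330647e-04.
By linearity: E[X] = C(123, 3)·p³ ≈ 302621 · 7.330647e-04 ≈ 221.8408.
Since α = 1/2 < 1, p = c/n^{1/2} ≫ 1/n is above the triangle threshold p ~ 1/n. Asymptotically E[X] ~ (c³/6)·n^{3(1−α)} = (1³/6)·n^{1.5} → ∞; triangles are abundant w.h.p.

E[X] ≈ 221.8408; in regime p = Θ(1/n^{1/2}) E[X] diverges (above the triangle threshold p ~ 1/n).


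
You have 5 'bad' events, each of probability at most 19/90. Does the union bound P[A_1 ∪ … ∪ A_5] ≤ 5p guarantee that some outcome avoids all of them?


Union bound: P[∪_{i=1}^{5} A_i] ≤ Σ_i P[A_i] ≤ 5·p = 5·(19/90) = 19/18.
Numerically: 19/18 ≈ 1.05556.
Is 19/18 < 1? NO.
Since the bound 19/18 is ≥ 1, the union bound is uninformative here; it does NOT by itself certify existence.

5·p = 19/18 ≈ 1.05556; existence NOT certified by the union bound.


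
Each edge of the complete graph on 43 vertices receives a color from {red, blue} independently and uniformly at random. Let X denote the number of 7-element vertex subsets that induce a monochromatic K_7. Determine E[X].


Let X = Σ_S X_S over the C(43, 7) = 32224114 subsets S of size 7, where X_S = 1 if the K_7 on S is monochromatic.
For a fixed S, the K_7 on S has C(7, 2) = 21 edges. P[all 21 edges red] = (1/2)^21, and likewise for blue, so P[monochromatic] = 2·(1/2)^21 = 2^{1 − 21} = 1/1048576.
By linearity of expectation: E[X] = C(43, 7) · 2^{1 − 21} = 32224114 · 1/1048576 = 16112057/524288.
Numerically: E[X] ≈ 30.7313.

E[X] = C(43,7)·2^(1−C(7,2)) = 16112057/524288 ≈ 30.7313.


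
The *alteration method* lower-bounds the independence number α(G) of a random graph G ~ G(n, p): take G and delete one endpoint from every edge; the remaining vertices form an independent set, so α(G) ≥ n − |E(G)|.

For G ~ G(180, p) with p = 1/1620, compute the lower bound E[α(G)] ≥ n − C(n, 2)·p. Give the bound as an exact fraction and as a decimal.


E[|E(G)|] = C(180, 2)·p = 16110 · (1/1620) = 179/18.
E[α(G)] ≥ n − E[|E(G)|] = 180 − 179/18 = 3061/18.
Numerically: ≈ 170.05556.
(This is only a lower bound; the true E[α(G)] may be larger.)

E[α(G)] ≥ 3061/18 ≈ 170.05556.


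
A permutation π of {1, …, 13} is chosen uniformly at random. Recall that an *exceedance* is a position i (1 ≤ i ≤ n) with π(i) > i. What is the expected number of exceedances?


Write X = Σ_{i=1}^{13} X_i, where X_i = 1_{π(i) > i}.
For each fixed i, π(i) is uniform over {1, …, 13} (marginal of a uniform permutation), so P[π(i) > i] = (n − i)/n. Summing: Σ_{i=1}^{13} (n − i)/n = (0 + 1 + … + 12)/13 = 13(13 − 1)/(2·13) = (13 − 1)/2.
Hence E[X] = Σ_{i=1}^{13} (13 − i)/13 = 6 ≈ 6.0000.

E[X] = 6 = 6.0000.


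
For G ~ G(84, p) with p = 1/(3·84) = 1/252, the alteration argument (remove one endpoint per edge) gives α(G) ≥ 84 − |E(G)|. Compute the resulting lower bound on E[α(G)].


E[|E(G)|] = C(84, 2)·p = 3486 · (1/252) = 83/6.
E[α(G)] ≥ n − E[|E(G)|] = 84 − 83/6 = 421/6.
Numerically: ≈ 70.1667.
(This is only a lower bound; the true E[α(G)] may be larger.)

E[α(G)] ≥ 421/6 ≈ 70.1667.


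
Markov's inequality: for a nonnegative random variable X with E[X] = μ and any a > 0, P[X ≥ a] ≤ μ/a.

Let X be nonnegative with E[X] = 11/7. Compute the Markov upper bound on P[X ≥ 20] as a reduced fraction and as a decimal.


μ = E[X] = 11/7, a = 20.
Markov: P[X ≥ 20] ≤ μ/a = (11/7)/20 = 11/140.
Numerically: ≈ 0.0786.
(Since a = 20 > μ = 1.5714, the bound 11/140 is < 1 and informative.)

P[X ≥ 20] ≤ 11/140 ≈ 0.0786.


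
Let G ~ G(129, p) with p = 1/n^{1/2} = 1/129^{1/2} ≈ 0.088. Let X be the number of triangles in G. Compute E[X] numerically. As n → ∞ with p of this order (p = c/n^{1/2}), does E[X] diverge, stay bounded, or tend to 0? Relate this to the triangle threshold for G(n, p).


Number of potential triangles: C(129, 3) = 349504.
Each occurs with probability p³ ≈ (0.088)³ ≈ 6.82520e-04.
By linearity: E[X] = C(129, 3)·p³ ≈ 349504 · 6.82520e-04 ≈ 238.543.
Since α = 1/2 < 1, p = c/n^{1/2} ≫ 1/n is above the triangle threshold p ~ 1/n. Asymptotically E[X] ~ (c³/6)·n^{3(1−α)} = (1³/6)·n^{1.5} → ∞; triangles are abundant w.h.p.

E[X] ≈ 238.543; in regime p = Θ(1/n^{1/2}) E[X] diverges (above the triangle threshold p ~ 1/n).


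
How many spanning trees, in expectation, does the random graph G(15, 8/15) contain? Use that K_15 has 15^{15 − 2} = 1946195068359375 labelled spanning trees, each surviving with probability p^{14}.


K_15 has 15^{15 − 2} = 1946195068359375 labelled spanning trees.
For each such spanning tree H, let X_H = 1 if all 14 edges of H are present in G. Then P[X_H = 1] = p^{14} = (8/15)^{14} = 4398046511104/29192926025390625.
By linearity of expectation: E[X] = Σ_H E[X_H] = 1946195068359375 · p^{14} = 1946195068359375 · 4398046511104/29192926025390625 = 4398046511104/15.
Numerically: E[X] ≈ 2.93e+11.

E[X] = 1946195068359375 · (8/15)^{14} = 4398046511104/15 ≈ 2.93e+11.


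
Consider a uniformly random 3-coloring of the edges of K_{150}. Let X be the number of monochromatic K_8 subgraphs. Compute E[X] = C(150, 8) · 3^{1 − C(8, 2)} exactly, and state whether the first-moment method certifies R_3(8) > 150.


E[X] = C(150, 8) · 3^{1 − 28} = 5257211409450 · 3^{−27} = 5257211409450/7625597484987.
As a reduced fraction: E[X] = 584134601050/847288609443 ≈ 0.6894.
Is E[X] < 1? YES.
Since E[X] < 1, there exists a 3-coloring of K_{150} with no monochromatic K_8; hence R_3(8) > 150.

E[X] = 584134601050/847288609443 ≈ 0.6894; E[X] < 1, so R_3(8) > 150.


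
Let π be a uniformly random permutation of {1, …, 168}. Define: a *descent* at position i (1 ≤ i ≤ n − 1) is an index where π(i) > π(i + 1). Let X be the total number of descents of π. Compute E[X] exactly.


Write X = Σ X_I over i = 1, …, 167, with X_I the indicator of one descent.
There are 167 indicators.
For each fixed i, the pair (π(i), π(i+1)) is a uniformly random ordered pair of distinct values from {1, …, 168}; by symmetry P[π(i) > π(i+1)] = 1/2.
By linearity: E[X] = 167 · (1/2) = (168 − 1) · (1/2) = 167/2 ≈ 83.500000.

E[X] = 167/2 = 83.500000.


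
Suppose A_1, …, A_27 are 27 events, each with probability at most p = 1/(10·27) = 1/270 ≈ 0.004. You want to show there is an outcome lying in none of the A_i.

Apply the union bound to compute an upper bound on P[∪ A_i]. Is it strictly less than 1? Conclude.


Union bound: P[∪_{i=1}^{27} A_i] ≤ Σ_i P[A_i] ≤ 27·p = 27·(1/270) = 1/10.
Numerically: 1/10 ≈ 0.100.
Is 1/10 < 1? YES.
Since P[∪ A_i] ≤ 1/10 < 1, the complement has P[∩ A_i^c] ≥ 1 − 1/10 = 9/10 > 0, so some outcome avoids every A_i.

27·p = 1/10 ≈ 0.100; existence CERTIFIED by the union bound.


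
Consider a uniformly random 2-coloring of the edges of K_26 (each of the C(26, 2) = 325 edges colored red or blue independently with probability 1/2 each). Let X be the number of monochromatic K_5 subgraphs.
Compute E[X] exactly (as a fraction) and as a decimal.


Let X = Σ_S X_S over the C(26, 5) = 65780 subsets S of size 5, where X_S = 1 if the K_5 on S is monochromatic.
For a fixed S, the K_5 on S has C(5, 2) = 10 edges. P[all 10 edges red] = (1/2)^10, and likewise for blue, so P[monochromatic] = 2·(1/2)^10 = 2^{1 − 10} = 1/512.
Summing: E[X] = C(26, 5) · 2^{1 − 10} = 65780 · 1/512 = 16445/128.
Numerically: E[X] ≈ 128.476562.

E[X] = C(26,5)·2^(1−C(5,2)) = 16445/128 ≈ 128.476562.


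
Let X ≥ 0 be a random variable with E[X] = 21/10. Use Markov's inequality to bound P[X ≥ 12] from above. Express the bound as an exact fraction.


μ = E[X] = 21/10, a = 12.
Markov: P[X ≥ 12] ≤ μ/a = (21/10)/12 = 7/40.
Numerically: ≈ 0.1750.
(Since a = 12 > μ = 2.1000, the bound 7/40 is < 1 and informative.)

P[X ≥ 12] ≤ 7/40 ≈ 0.1750.


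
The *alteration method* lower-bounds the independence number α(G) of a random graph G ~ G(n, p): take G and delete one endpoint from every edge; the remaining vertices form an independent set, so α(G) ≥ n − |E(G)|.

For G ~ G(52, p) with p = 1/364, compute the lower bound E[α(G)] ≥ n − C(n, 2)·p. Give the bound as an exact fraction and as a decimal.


E[|E(G)|] = C(52, 2)·p = 1326 · (1/364) = 51/14.
E[α(G)] ≥ n − E[|E(G)|] = 52 − 51/14 = 677/14.
Numerically: ≈ 48.357.
(This is only a lower bound; the true E[α(G)] may be larger.)

E[α(G)] ≥ 677/14 ≈ 48.357.


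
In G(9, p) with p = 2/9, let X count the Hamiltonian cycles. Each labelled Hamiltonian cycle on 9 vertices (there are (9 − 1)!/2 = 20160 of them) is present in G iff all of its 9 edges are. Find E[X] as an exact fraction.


K_9 has (9 − 1)!/2 = 20160 labelled Hamiltonian cycles.
For each such Hamiltonian cycle H, let X_H = 1 if all 9 edges of H are present in G. Then P[X_H = 1] = p^{9} = (2/9)^{9} = 512/387420489.
By linearity of expectation: E[X] = Σ_H E[X_H] = 20160 · p^{9} = 20160 · 512/387420489 = 1146880/43046721.
Numerically: E[X] ≈ 0.026643.

E[X] = 20160 · (2/9)^{9} = 1146880/43046721 ≈ 0.026643.


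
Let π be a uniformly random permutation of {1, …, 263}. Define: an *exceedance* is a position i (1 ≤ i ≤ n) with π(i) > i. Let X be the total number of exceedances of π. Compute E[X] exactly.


Write X = Σ_{i=1}^{263} X_i, where X_i = 1_{π(i) > i}.
For each fixed i, π(i) is uniform over {1, …, 263} (marginal of a uniform permutation), so P[π(i) > i] = (n − i)/n. Summing: Σ_{i=1}^{263} (n − i)/n = (0 + 1 + … + 262)/263 = 263(263 − 1)/(2·263) = (263 − 1)/2.
Hence E[X] = Σ_{i=1}^{263} (263 − i)/263 = 131 ≈ 131.000000.

E[X] = 131 = 131.000000.


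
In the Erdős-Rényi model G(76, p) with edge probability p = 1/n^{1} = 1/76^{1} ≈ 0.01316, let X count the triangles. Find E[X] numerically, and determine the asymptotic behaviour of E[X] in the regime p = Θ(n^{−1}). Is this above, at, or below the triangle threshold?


Number of potential triangles: C(76, 3) = 70300.
Each occurs with probability p³ ≈ (0.01316)³ ≈ 2.278029e-06.
By linearity: E[X] = C(76, 3)·p³ ≈ 70300 · 2.278029e-06 ≈ 0.1601.
Here α = 1, so p = 1/n is exactly at the triangle threshold p ~ 1/n. Asymptotically E[X] → c³/6 = 1³/6 = 1/6 ≈ 0.1667, a bounded constant. In this regime the triangle count is asymptotically Poisson(c³/6).

E[X] ≈ 0.1601; in regime p = Θ(1/n^{1}) E[X] stays bounded (at the triangle threshold p ~ 1/n).


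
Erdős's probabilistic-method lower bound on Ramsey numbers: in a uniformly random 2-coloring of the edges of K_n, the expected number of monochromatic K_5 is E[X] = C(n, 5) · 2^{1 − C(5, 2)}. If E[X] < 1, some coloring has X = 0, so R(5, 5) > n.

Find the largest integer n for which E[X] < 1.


We need C(n, 5) · 2^{1 − 10} < 1, i.e. C(n, 5) < 2^{10 − 1} = 512.
Check values of n near the boundary:
  n = 7: C(7, 5) = 21; 21 < 512? YES
  n = 8: C(8, 5) = 56; 56 < 512? YES
  n = 9: C(9, 5) = 126; 126 < 512? YES
  n = 10: C(10, 5) = 252; 252 < 512? YES
  n = 11: C(11, 5) = 462; 462 < 512? YES
  n = 12: C(12, 5) = 792; 792 < 512? NO
The largest n with C(n, 5) < 512 is n = 11 (where E[X] = 231/256 ≈ 0.902). Hence R(5, 5) > 11, i.e. R(5, 5) ≥ 12.

Largest n = 11; hence R(5, 5) > 11.


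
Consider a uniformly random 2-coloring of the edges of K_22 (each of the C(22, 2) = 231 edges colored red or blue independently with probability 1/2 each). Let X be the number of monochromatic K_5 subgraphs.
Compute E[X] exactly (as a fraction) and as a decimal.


Let X = Σ_S X_S over the C(22, 5) = 26334 subsets S of size 5, where X_S = 1 if the K_5 on S is monochromatic.
For a fixed S, the K_5 on S has C(5, 2) = 10 edges. P[all 10 edges red] = (1/2)^10, and likewise for blue, so P[monochromatic] = 2·(1/2)^10 = 2^{1 − 10} = 1/512.
By linearity of expectation: E[X] = C(22, 5) · 2^{1 − 10} = 26334 · 1/512 = 13167/256.
Numerically: E[X] ≈ 51.43359.

E[X] = C(22,5)·2^(1−C(5,2)) = 13167/256 ≈ 51.43359.


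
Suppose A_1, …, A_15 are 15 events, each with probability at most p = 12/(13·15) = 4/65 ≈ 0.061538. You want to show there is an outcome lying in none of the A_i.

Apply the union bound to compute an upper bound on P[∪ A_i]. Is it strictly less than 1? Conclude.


Union bound: P[∪_{i=1}^{15} A_i] ≤ Σ_i P[A_i] ≤ 15·p = 15·(4/65) = 12/13.
Numerically: 12/13 ≈ 0.923077.
Is 12/13 < 1? YES.
Since P[∪ A_i] ≤ 12/13 < 1, the complement has P[∩ A_i^c] ≥ 1 − 12/13 = 1/13 > 0, so some outcome avoids every A_i.

15·p = 12/13 ≈ 0.923077; existence CERTIFIED by the union bound.


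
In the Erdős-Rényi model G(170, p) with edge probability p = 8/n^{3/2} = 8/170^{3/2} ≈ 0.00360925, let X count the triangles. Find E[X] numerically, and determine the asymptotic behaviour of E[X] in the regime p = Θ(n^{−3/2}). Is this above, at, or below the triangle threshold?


Number of potential triangles: C(170, 3) = 804440.
Each occurs with probability p³ ≈ (0.00360925)³ ≈ 4.70164479e-08.
By linearity: E[X] = C(170, 3)·p³ ≈ 804440 · 4.70164479e-08 ≈ 0.037822.
Since α = 3/2 > 1, p = c/n^{3/2} = o(1/n) is below the triangle threshold p ~ 1/n. Asymptotically E[X] ~ (c³/6)·n^{3(1−α)} = (8³/6)·n^{-1.5} → 0, so by Markov's inequality G has no triangles w.h.p.

E[X] ≈ 0.037822; in regime p = Θ(1/n^{3/2}) E[X] tends to 0 (below the triangle threshold p ~ 1/n).


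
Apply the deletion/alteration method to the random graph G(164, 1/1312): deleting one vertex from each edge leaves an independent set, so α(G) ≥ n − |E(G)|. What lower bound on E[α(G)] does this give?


E[|E(G)|] = C(164, 2)·p = 13366 · (1/1312) = 163/16.
E[α(G)] ≥ n − E[|E(G)|] = 164 − 163/16 = 2461/16.
Numerically: ≈ 153.81250.
(This is only a lower bound; the true E[α(G)] may be larger.)

E[α(G)] ≥ 2461/16 ≈ 153.81250.


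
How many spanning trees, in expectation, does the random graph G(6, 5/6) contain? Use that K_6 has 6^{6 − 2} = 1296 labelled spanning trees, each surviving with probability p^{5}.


K_6 has 6^{6 − 2} = 1296 labelled spanning trees.
For each such spanning tree H, let X_H = 1 if all 5 edges of H are present in G. Then P[X_H = 1] = p^{5} = (5/6)^{5} = 3125/7776.
Summing the indicators: E[X] = Σ_H E[X_H] = 1296 · p^{5} = 1296 · 3125/7776 = 3125/6.
Numerically: E[X] ≈ 520.8.

E[X] = 1296 · (5/6)^{5} = 3125/6 ≈ 520.8.


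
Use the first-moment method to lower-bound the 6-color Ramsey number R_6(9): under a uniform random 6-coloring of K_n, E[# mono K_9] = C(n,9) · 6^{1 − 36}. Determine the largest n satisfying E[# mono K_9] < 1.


We need C(n, 9) · 6^{1 − 36} < 1, i.e. C(n, 9) < 6^{36 − 1} = 1719070799748422591028658176.
Check values of n near the boundary:
  n = 4406: C(4406, 9) = 1710356485221788389505285700; 1710356485221788389505285700 < 1719070799748422591028658176? YES
  n = 4407: C(4407, 9) = 1713856532599459170657070050; 1713856532599459170657070050 < 1719070799748422591028658176? YES
  n = 4408: C(4408, 9) = 1717362945146264156457459600; 1717362945146264156457459600 < 1719070799748422591028658176? YES
  n = 4409: C(4409, 9) = 1720875732988608787686577131; 1720875732988608787686577131 < 1719070799748422591028658176? NO
The largest n with C(n, 9) < 1719070799748422591028658176 is n = 4408 (where E[X] = 35778394690547169926197075/35813974994758803979763712 ≈ 0.999007). Hence R_6(9) > 4408, i.e. R_6(9) ≥ 4409.

Largest n = 4408; hence R_6(9) > 4408.


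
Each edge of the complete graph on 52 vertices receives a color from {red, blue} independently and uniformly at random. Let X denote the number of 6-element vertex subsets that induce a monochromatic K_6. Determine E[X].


Let X = Σ_S X_S over the C(52, 6) = 20358520 subsets S of size 6, where X_S = 1 if the K_6 on S is monochromatic.
For a fixed S, the K_6 on S has C(6, 2) = 15 edges. P[all 15 edges red] = (1/2)^15, and likewise for blue, so P[monochromatic] = 2·(1/2)^15 = 2^{1 − 15} = 1/16384.
By linearity of expectation: E[X] = C(52, 6) · 2^{1 − 15} = 20358520 · 1/16384 = 2544815/2048.
Numerically: E[X] ≈ 1242.585.

E[X] = C(52,6)·2^(1−C(6,2)) = 2544815/2048 ≈ 1242.585.


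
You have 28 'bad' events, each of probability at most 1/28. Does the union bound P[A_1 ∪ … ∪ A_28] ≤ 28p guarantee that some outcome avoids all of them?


Union bound: P[∪_{i=1}^{28} A_i] ≤ Σ_i P[A_i] ≤ 28·p = 28·(1/28) = 1.
Numerically: 1 ≈ 1.0000000.
Is 1 < 1? NO.
Since the bound 1 is ≥ 1, the union bound is uninformative here; it does NOT by itself certify existence.

28·p = 1 ≈ 1.0000000; existence NOT certified by the union bound.


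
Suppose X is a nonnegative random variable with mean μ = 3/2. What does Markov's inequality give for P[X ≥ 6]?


μ = E[X] = 3/2, a = 6.
Markov: P[X ≥ 6] ≤ μ/a = (3/2)/6 = 1/4.
Numerically: ≈ 0.25000.
(Since a = 6 > μ = 1.50000, the bound 1/4 is < 1 and informative.)

P[X ≥ 6] ≤ 1/4 ≈ 0.25000.


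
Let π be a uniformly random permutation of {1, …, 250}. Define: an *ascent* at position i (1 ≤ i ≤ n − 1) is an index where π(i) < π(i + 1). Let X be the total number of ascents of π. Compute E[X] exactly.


Write X = Σ X_I over i = 1, …, 249, with X_I the indicator of one ascent.
There are 249 indicators.
For each fixed i, the pair (π(i), π(i+1)) is a uniformly random ordered pair of distinct values from {1, …, 250}; by symmetry P[π(i) < π(i+1)] = 1/2.
By linearity: E[X] = 249 · (1/2) = (250 − 1) · (1/2) = 249/2 ≈ 124.50000.

E[X] = 249/2 = 124.50000.


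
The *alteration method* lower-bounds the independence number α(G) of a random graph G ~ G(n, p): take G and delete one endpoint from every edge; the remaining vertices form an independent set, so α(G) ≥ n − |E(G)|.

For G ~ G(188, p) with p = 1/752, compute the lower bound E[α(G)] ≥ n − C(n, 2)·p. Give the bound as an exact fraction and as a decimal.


E[|E(G)|] = C(188, 2)·p = 17578 · (1/752) = 187/8.
E[α(G)] ≥ n − E[|E(G)|] = 188 − 187/8 = 1317/8.
Numerically: ≈ 164.625000.
(This is only a lower bound; the true E[α(G)] may be larger.)

E[α(G)] ≥ 1317/8 ≈ 164.625000.


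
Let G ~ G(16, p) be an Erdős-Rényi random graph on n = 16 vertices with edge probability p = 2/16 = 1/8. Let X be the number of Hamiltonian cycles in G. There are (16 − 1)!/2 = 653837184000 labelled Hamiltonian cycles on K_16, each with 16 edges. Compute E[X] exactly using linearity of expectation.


K_16 has (16 − 1)!/2 = 653837184000 labelled Hamiltonian cycles.
For each such Hamiltonian cycle H, let X_H = 1 if all 16 edges of H are present in G. Then P[X_H = 1] = p^{16} = (1/8)^{16} = 1/281474976710656.
Summing the indicators: E[X] = Σ_H E[X_H] = 653837184000 · p^{16} = 653837184000 · 1/281474976710656 = 638512875/274877906944.
Numerically: E[X] ≈ 0.002323.

E[X] = 653837184000 · (1/8)^{16} = 638512875/274877906944 ≈ 0.002323.


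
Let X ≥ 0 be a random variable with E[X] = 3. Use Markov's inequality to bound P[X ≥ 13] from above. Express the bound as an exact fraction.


μ = E[X] = 3, a = 13.
Markov: P[X ≥ 13] ≤ μ/a = (3)/13 = 3/13.
Numerically: ≈ 0.2308.
(Since a = 13 > μ = 3.0000, the bound 3/13 is < 1 and informative.)

P[X ≥ 13] ≤ 3/13 ≈ 0.2308.


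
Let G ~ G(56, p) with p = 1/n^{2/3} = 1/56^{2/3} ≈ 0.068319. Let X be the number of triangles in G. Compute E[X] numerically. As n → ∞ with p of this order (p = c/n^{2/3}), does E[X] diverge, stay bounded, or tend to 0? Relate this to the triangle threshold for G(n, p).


Number of potential triangles: C(56, 3) = 27720.
Each occurs with probability p³ ≈ (0.068319)³ ≈ 3.1887755e-04.
By linearity: E[X] = C(56, 3)·p³ ≈ 27720 · 3.1887755e-04 ≈ 8.83929.
Since α = 2/3 < 1, p = c/n^{2/3} ≫ 1/n is above the triangle threshold p ~ 1/n. Asymptotically E[X] ~ (c³/6)·n^{3(1−α)} = (1³/6)·n^{1} → ∞; triangles are abundant w.h.p.

E[X] ≈ 8.83929; in regime p = Θ(1/n^{2/3}) E[X] diverges (above the triangle threshold p ~ 1/n).


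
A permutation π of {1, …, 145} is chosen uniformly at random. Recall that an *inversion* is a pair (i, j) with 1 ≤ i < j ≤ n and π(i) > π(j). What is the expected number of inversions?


Write X = Σ X_I over the C(145, 2) = 10440 pairs i < j, with X_I the indicator of one inversion.
There are 10440 indicators.
For each fixed pair i < j, the values π(i) and π(j) are two distinct elements of {1, …, 145} in uniformly random order; by symmetry P[π(i) > π(j)] = 1/2.
By linearity: E[X] = 10440 · (1/2) = C(145, 2) · (1/2) = 10440/2 = 5220 ≈ 5220.000.

E[X] = 5220 = 5220.000.


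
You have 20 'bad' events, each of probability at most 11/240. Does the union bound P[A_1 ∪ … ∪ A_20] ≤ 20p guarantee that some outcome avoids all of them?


Union bound: P[∪_{i=1}^{20} A_i] ≤ Σ_i P[A_i] ≤ 20·p = 20·(11/240) = 11/12.
Numerically: 11/12 ≈ 0.9167.
Is 11/12 < 1? YES.
Since P[∪ A_i] ≤ 11/12 < 1, the complement has P[∩ A_i^c] ≥ 1 − 11/12 = 1/12 > 0, so some outcome avoids every A_i.

20·p = 11/12 ≈ 0.9167; existence CERTIFIED by the union bound.


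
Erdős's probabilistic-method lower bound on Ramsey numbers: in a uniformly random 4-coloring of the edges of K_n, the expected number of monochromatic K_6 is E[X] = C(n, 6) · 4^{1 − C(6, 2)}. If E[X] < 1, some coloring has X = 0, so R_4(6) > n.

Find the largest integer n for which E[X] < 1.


We need C(n, 6) · 4^{1 − 15} < 1, i.e. C(n, 6) < 4^{15 − 1} = 268435456.
Check values of n near the boundary:
  n = 73: C(73, 6) = 170230452; 170230452 < 268435456? YES
  n = 74: C(74, 6) = 185250786; 185250786 < 268435456? YES
  n = 75: C(75, 6) = 201359550; 201359550 < 268435456? YES
  n = 76: C(76, 6) = 218618940; 218618940 < 268435456? YES
  n = 77: C(77, 6) = 237093780; 237093780 < 268435456? YES
  n = 78: C(78, 6) = 256851595; 256851595 < 268435456? YES
  n = 79: C(79, 6) = 277962685; 277962685 < 268435456? NO
The largest n with C(n, 6) < 268435456 is n = 78 (where E[X] = 256851595/268435456 ≈ 0.957). Hence R_4(6) > 78, i.e. R_4(6) ≥ 79.

Largest n = 78; hence R_4(6) > 78.


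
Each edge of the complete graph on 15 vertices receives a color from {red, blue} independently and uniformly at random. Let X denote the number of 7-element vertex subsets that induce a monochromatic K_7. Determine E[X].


Let X = Σ_S X_S over the C(15, 7) = 6435 subsets S of size 7, where X_S = 1 if the K_7 on S is monochromatic.
For a fixed S, the K_7 on S has C(7, 2) = 21 edges. P[all 21 edges red] = (1/2)^21, and likewise for blue, so P[monochromatic] = 2·(1/2)^21 = 2^{1 − 21} = 1/1048576.
By linearity: E[X] = C(15, 7) · 2^{1 − 21} = 6435 · 1/1048576 = 6435/1048576.
Numerically: E[X] ≈ 0.006.

E[X] = C(15,7)·2^(1−C(7,2)) = 6435/1048576 ≈ 0.006.


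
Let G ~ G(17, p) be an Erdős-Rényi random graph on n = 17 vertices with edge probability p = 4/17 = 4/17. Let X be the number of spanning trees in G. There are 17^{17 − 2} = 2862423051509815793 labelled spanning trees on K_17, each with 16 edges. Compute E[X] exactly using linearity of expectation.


K_17 has 17^{17 − 2} = 2862423051509815793 labelled spanning trees.
For each such spanning tree H, let X_H = 1 if all 16 edges of H are present in G. Then P[X_H = 1] = p^{16} = (4/17)^{16} = 4294967296/48661191875666868481.
Summing the indicators: E[X] = Σ_H E[X_H] = 2862423051509815793 · p^{16} = 2862423051509815793 · 4294967296/48661191875666868481 = 4294967296/17.
Numerically: E[X] ≈ 2.52645e+08.

E[X] = 2862423051509815793 · (4/17)^{16} = 4294967296/17 ≈ 2.52645e+08.


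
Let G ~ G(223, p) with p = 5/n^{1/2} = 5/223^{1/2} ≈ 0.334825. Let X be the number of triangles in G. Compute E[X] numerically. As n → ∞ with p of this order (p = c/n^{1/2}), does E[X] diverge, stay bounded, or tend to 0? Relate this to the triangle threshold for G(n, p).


Number of potential triangles: C(223, 3) = 1823471.
Each occurs with probability p³ ≈ (0.334825)³ ≈ 3.75364086e-02.
By linearity: E[X] = C(223, 3)·p³ ≈ 1823471 · 3.75364086e-02 ≈ 68446.552604.
Since α = 1/2 < 1, p = c/n^{1/2} ≫ 1/n is above the triangle threshold p ~ 1/n. Asymptotically E[X] ~ (c³/6)·n^{3(1−α)} = (5³/6)·n^{1.5} → ∞; triangles are abundant w.h.p.

E[X] ≈ 68446.552604; in regime p = Θ(1/n^{1/2}) E[X] diverges (above the triangle threshold p ~ 1/n).


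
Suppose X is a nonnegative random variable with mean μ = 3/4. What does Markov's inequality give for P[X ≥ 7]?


μ = E[X] = 3/4, a = 7.
Markov: P[X ≥ 7] ≤ μ/a = (3/4)/7 = 3/28.
Numerically: ≈ 0.1071.
(Since a = 7 > μ = 0.7500, the bound 3/28 is < 1 and informative.)

P[X ≥ 7] ≤ 3/28 ≈ 0.1071.


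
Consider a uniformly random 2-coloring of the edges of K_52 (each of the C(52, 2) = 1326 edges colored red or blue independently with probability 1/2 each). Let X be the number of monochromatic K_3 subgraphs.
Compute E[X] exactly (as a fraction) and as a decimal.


Let X = Σ_S X_S over the C(52, 3) = 22100 subsets S of size 3, where X_S = 1 if the K_3 on S is monochromatic.
For a fixed S, the K_3 on S has C(3, 2) = 3 edges. P[all 3 edges red] = (1/2)^3, and likewise for blue, so P[monochromatic] = 2·(1/2)^3 = 2^{1 − 3} = 1/4.
By linearity of expectation: E[X] = C(52, 3) · 2^{1 − 3} = 22100 · 1/4 = 5525.
Numerically: E[X] ≈ 5525.000.

E[X] = C(52,3)·2^(1−C(3,2)) = 5525 ≈ 5525.000.


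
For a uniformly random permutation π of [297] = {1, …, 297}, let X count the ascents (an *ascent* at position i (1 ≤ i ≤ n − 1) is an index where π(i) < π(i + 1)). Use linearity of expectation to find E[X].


Write X = Σ X_I over i = 1, …, 296, with X_I the indicator of one ascent.
There are 296 indicators.
For each fixed i, the pair (π(i), π(i+1)) is a uniformly random ordered pair of distinct values from {1, …, 297}; by symmetry P[π(i) < π(i+1)] = 1/2.
By linearity: E[X] = 296 · (1/2) = (297 − 1) · (1/2) = 148 ≈ 148.0000.

E[X] = 148 = 148.0000.


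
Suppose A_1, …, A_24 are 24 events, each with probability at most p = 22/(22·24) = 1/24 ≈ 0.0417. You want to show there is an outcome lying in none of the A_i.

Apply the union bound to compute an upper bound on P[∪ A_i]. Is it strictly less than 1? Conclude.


Union bound: P[∪_{i=1}^{24} A_i] ≤ Σ_i P[A_i] ≤ 24·p = 24·(1/24) = 1.
Numerically: 1 ≈ 1.0000.
Is 1 < 1? NO.
Since the bound 1 is ≥ 1, the union bound is uninformative here; it does NOT by itself certify existence.

24·p = 1 ≈ 1.0000; existence NOT certified by the union bound.


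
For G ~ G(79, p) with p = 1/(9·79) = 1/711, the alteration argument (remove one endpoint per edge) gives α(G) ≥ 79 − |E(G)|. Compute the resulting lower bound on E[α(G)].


E[|E(G)|] = C(79, 2)·p = 3081 · (1/711) = 13/3.
E[α(G)] ≥ n − E[|E(G)|] = 79 − 13/3 = 224/3.
Numerically: ≈ 74.6667.
(This is only a lower bound; the true E[α(G)] may be larger.)

E[α(G)] ≥ 224/3 ≈ 74.6667.


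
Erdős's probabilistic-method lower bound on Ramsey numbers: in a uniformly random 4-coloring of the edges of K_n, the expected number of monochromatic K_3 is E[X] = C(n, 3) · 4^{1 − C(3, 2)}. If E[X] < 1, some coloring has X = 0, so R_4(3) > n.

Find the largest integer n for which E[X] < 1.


We need C(n, 3) · 4^{1 − 3} < 1, i.e. C(n, 3) < 4^{3 − 1} = 16.
Check values of n near the boundary:
  n = 3: C(3, 3) = 1; 1 < 16? YES
  n = 4: C(4, 3) = 4; 4 < 16? YES
  n = 5: C(5, 3) = 10; 10 < 16? YES
  n = 6: C(6, 3) = 20; 20 < 16? NO
The largest n with C(n, 3) < 16 is n = 5 (where E[X] = 5/8 ≈ 0.625). Hence R_4(3) > 5, i.e. R_4(3) ≥ 6.

Largest n = 5; hence R_4(3) > 5.


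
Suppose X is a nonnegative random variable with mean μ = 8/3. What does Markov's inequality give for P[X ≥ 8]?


μ = E[X] = 8/3, a = 8.
Markov: P[X ≥ 8] ≤ μ/a = (8/3)/8 = 1/3.
Numerically: ≈ 0.3333.
(Since a = 8 > μ = 2.6667, the bound 1/3 is < 1 and informative.)

P[X ≥ 8] ≤ 1/3 ≈ 0.3333.


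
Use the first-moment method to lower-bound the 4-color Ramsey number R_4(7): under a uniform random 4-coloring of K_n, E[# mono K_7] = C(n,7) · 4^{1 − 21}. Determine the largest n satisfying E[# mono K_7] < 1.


We need C(n, 7) · 4^{1 − 21} < 1, i.e. C(n, 7) < 4^{21 − 1} = 1099511627776.
Check values of n near the boundary:
  n = 175: C(175, 7) = 883208107275; 883208107275 < 1099511627776? YES
  n = 176: C(176, 7) = 919790691600; 919790691600 < 1099511627776? YES
  n = 177: C(177, 7) = 957664425960; 957664425960 < 1099511627776? YES
  n = 178: C(178, 7) = 996867063280; 996867063280 < 1099511627776? YES
  n = 179: C(179, 7) = 1037437234460; 1037437234460 < 1099511627776? YES
  n = 180: C(180, 7) = 1079414463600; 1079414463600 < 1099511627776? YES
  n = 181: C(181, 7) = 1122839183400; 1122839183400 < 1099511627776? NO
  n = 182: C(182, 7) = 1167752750736; 1167752750736 < 1099511627776? NO
  n = 183: C(183, 7) = 1214197462413; 1214197462413 < 1099511627776? NO
The largest n with C(n, 7) < 1099511627776 is n = 180 (where E[X] = 67463403975/68719476736 ≈ 0.98172). Hence R_4(7) > 180, i.e. R_4(7) ≥ 181.

Largest n = 180; hence R_4(7) > 180.


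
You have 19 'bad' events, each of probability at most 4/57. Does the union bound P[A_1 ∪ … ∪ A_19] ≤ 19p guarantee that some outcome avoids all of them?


Union bound: P[∪_{i=1}^{19} A_i] ≤ Σ_i P[A_i] ≤ 19·p = 19·(4/57) = 4/3.
Numerically: 4/3 ≈ 1.3333.
Is 4/3 < 1? NO.
Since the bound 4/3 is ≥ 1, the union bound is uninformative here; it does NOT by itself certify existence.

19·p = 4/3 ≈ 1.3333; existence NOT certified by the union bound.


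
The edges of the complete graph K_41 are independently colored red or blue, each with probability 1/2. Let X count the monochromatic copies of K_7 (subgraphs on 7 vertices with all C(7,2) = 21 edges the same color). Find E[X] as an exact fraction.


Let X = Σ_S X_S over the C(41, 7) = 22481940 subsets S of size 7, where X_S = 1 if the K_7 on S is monochromatic.
For a fixed S, the K_7 on S has C(7, 2) = 21 edges. P[all 21 edges red] = (1/2)^21, and likewise for blue, so P[monochromatic] = 2·(1/2)^21 = 2^{1 − 21} = 1/1048576.
By linearity: E[X] = C(41, 7) · 2^{1 − 21} = 22481940 · 1/1048576 = 5620485/262144.
Numerically: E[X] ≈ 21.44045.

E[X] = C(41,7)·2^(1−C(7,2)) = 5620485/262144 ≈ 21.44045.


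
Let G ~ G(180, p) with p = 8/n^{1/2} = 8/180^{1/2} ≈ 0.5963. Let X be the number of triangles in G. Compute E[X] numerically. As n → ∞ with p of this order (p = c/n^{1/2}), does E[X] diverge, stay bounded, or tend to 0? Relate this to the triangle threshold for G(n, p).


Number of potential triangles: C(180, 3) = 955860.
Each occurs with probability p³ ≈ (0.5963)³ ≈ 2.120124e-01.
By linearity: E[X] = C(180, 3)·p³ ≈ 955860 · 2.120124e-01 ≈ 202654.1451.
Since α = 1/2 < 1, p = c/n^{1/2} ≫ 1/n is above the triangle threshold p ~ 1/n. Asymptotically E[X] ~ (c³/6)·n^{3(1−α)} = (8³/6)·n^{1.5} → ∞; triangles are abundant w.h.p.

E[X] ≈ 202654.1451; in regime p = Θ(1/n^{1/2}) E[X] diverges (above the triangle threshold p ~ 1/n).


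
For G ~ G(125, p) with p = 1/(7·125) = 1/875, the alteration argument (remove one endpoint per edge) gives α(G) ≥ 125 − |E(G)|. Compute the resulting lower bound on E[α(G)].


E[|E(G)|] = C(125, 2)·p = 7750 · (1/875) = 62/7.
E[α(G)] ≥ n − E[|E(G)|] = 125 − 62/7 = 813/7.
Numerically: ≈ 116.1429.
(This is only a lower bound; the true E[α(G)] may be larger.)

E[α(G)] ≥ 813/7 ≈ 116.1429.


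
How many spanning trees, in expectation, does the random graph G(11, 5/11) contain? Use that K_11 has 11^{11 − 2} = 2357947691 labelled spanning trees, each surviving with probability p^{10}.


K_11 has 11^{11 − 2} = 2357947691 labelled spanning trees.
For each such spanning tree H, let X_H = 1 if all 10 edges of H are present in G. Then P[X_H = 1] = p^{10} = (5/11)^{10} = 9765625/25937424601.
By linearity: E[X] = Σ_H E[X_H] = 2357947691 · p^{10} = 2357947691 · 9765625/25937424601 = 9765625/11.
Numerically: E[X] ≈ 8.8778e+05.

E[X] = 2357947691 · (5/11)^{10} = 9765625/11 ≈ 8.8778e+05.


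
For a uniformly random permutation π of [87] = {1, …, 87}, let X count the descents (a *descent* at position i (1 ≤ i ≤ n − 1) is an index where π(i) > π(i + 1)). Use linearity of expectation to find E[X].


Write X = Σ X_I over i = 1, …, 86, with X_I the indicator of one descent.
There are 86 indicators.
For each fixed i, the pair (π(i), π(i+1)) is a uniformly random ordered pair of distinct values from {1, …, 87}; by symmetry P[π(i) > π(i+1)] = 1/2.
By linearity: E[X] = 86 · (1/2) = (87 − 1) · (1/2) = 43 ≈ 43.0000.

E[X] = 43 = 43.0000.


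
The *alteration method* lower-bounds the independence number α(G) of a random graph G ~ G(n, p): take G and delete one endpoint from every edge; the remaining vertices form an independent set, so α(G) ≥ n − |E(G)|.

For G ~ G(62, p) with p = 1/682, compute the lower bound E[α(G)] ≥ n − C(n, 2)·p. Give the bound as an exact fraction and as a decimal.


E[|E(G)|] = C(62, 2)·p = 1891 · (1/682) = 61/22.
E[α(G)] ≥ n − E[|E(G)|] = 62 − 61/22 = 1303/22.
Numerically: ≈ 59.2273.
(This is only a lower bound; the true E[α(G)] may be larger.)

E[α(G)] ≥ 1303/22 ≈ 59.2273.


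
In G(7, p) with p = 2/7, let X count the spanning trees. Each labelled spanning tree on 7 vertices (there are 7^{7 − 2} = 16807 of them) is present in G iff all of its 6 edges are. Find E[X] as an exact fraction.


K_7 has 7^{7 − 2} = 16807 labelled spanning trees.
For each such spanning tree H, let X_H = 1 if all 6 edges of H are present in G. Then P[X_H = 1] = p^{6} = (2/7)^{6} = 64/117649.
By linearity of expectation: E[X] = Σ_H E[X_H] = 16807 · p^{6} = 16807 · 64/117649 = 64/7.
Numerically: E[X] ≈ 9.14.

E[X] = 16807 · (2/7)^{6} = 64/7 ≈ 9.14.


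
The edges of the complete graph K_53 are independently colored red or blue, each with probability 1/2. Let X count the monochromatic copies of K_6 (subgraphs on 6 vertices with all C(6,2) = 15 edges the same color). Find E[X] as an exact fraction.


Let X = Σ_S X_S over the C(53, 6) = 22957480 subsets S of size 6, where X_S = 1 if the K_6 on S is monochromatic.
For a fixed S, the K_6 on S has C(6, 2) = 15 edges. P[all 15 edges red] = (1/2)^15, and likewise for blue, so P[monochromatic] = 2·(1/2)^15 = 2^{1 − 15} = 1/16384.
By linearity of expectation: E[X] = C(53, 6) · 2^{1 − 15} = 22957480 · 1/16384 = 2869685/2048.
Numerically: E[X] ≈ 1401.213379.

E[X] = C(53,6)·2^(1−C(6,2)) = 2869685/2048 ≈ 1401.213379.


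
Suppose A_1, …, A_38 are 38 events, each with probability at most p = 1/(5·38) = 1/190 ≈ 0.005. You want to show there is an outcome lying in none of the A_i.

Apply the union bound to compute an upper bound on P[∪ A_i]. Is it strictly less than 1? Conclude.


Union bound: P[∪_{i=1}^{38} A_i] ≤ Σ_i P[A_i] ≤ 38·p = 38·(1/190) = 1/5.
Numerically: 1/5 ≈ 0.200.
Is 1/5 < 1? YES.
Since P[∪ A_i] ≤ 1/5 < 1, the complement has P[∩ A_i^c] ≥ 1 − 1/5 = 4/5 > 0, so some outcome avoids every A_i.

38·p = 1/5 ≈ 0.200; existence CERTIFIED by the union bound.
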